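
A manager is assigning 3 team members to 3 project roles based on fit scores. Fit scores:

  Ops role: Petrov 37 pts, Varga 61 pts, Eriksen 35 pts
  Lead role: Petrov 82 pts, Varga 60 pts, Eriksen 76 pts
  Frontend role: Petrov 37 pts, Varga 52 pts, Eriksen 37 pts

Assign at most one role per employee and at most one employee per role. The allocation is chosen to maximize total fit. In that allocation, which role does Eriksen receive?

Eriksen receives Frontend role.

Optimal: Petrov→Lead role (82 pts), Varga→Ops role (61 pts), Eriksen→Frontend role (37 pts) — total 82+61+37 = 180 pts.
Swapping Petrov↔Eriksen (Petrov→Frontend role 37 pts, Eriksen→Lead role 76 pts) loses 6.
Checked against all permutations: 180 pts is optimal.
Eriksen's own top role is Lead role (76 pts), but forcing Eriksen→Lead role and reassigning the rest optimally gives only 174 pts — worse by 6.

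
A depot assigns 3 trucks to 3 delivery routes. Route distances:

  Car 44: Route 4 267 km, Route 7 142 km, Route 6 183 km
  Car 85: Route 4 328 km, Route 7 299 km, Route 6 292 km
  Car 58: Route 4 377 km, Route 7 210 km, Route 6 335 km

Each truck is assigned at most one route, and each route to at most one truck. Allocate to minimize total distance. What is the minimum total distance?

Min total: 721 km

Treat this as an assignment problem: match each truck to one route.
Optimal: Car 44→Route 6 (183 km), Car 85→Route 4 (328 km), Car 58→Route 7 (210 km) — total 183+328+210 = 721 km.
Min-entry greedy (repeatedly take the single cheapest remaining cell) gives 811 km, worse by 90.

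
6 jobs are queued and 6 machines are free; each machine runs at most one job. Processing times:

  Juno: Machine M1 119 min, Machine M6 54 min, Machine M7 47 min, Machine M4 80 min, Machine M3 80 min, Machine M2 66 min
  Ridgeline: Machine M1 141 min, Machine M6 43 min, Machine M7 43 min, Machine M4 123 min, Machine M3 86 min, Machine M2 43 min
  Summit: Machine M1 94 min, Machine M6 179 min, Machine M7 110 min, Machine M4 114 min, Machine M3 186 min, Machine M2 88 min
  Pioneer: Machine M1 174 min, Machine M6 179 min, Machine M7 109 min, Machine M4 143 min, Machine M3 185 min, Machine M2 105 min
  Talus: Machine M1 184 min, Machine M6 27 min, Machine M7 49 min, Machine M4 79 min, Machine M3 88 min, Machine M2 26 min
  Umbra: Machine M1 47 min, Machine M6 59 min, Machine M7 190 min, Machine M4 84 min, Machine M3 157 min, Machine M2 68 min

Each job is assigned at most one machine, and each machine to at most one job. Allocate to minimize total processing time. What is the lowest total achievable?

This is the linear assignment problem.
Optimal: Juno→Machine M3 (80 min), Ridgeline→Machine M7 (43 min), Summit→Machine M4 (114 min), Pioneer→Machine M2 (105 min), Talus→Machine M6 (27 min), Umbra→Machine M1 (47 min) — total 80+43+114+105+27+47 = 416 min.
Min-entry greedy (repeatedly take the single cheapest remaining cell) gives 462 min, worse by 46.
Swapping Summit↔Talus (Summit→Machine M6 179 min, Talus→Machine M4 79 min) adds 117.

Min total: 416 min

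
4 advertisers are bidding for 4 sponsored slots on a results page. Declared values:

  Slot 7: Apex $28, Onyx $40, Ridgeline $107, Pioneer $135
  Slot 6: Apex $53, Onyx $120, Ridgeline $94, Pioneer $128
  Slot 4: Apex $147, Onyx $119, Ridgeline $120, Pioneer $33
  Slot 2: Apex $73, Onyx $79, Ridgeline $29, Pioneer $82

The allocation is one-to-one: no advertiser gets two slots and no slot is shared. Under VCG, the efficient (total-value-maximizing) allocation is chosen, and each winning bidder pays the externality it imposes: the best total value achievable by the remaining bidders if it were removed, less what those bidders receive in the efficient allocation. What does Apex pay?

Efficient allocation: Apex→Slot 4 ($147), Onyx→Slot 2 ($79), Ridgeline→Slot 7 ($107), Pioneer→Slot 6 ($128); total welfare W = $461.
Apex receives Slot 4 at value $147, so the others get W − 147 = $314.
Without Apex: best allocation of the remaining 3 bidders over all 4 slots is Onyx→Slot 6 ($120), Ridgeline→Slot 4 ($120), Pioneer→Slot 7 ($135), total $375.
VCG payment = (others' best without Apex) − (others' welfare with Apex) = 375 − 314 = $61.

Apex pays $61.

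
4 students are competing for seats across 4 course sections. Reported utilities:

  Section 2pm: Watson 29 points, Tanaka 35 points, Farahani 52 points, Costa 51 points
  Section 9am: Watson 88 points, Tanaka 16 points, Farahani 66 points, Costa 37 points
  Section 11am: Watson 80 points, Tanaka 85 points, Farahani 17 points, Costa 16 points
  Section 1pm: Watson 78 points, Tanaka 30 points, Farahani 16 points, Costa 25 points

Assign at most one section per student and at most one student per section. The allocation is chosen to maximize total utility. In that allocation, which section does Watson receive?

Optimal: Watson→Section 1pm (78 points), Tanaka→Section 11am (85 points), Farahani→Section 9am (66 points), Costa→Section 2pm (51 points) — total 78+85+66+51 = 280 points.
Next-best assignment: Watson→Section 1pm, Tanaka→Section 11am, Farahani→Section 2pm, Costa→Section 9am = 252 points.
Checked against all permutations: 280 points is optimal.
Watson's own top section is Section 9am (88 points), but forcing Watson→Section 9am and reassigning the rest optimally gives only 250 points — worse by 30.

Watson receives Section 1pm.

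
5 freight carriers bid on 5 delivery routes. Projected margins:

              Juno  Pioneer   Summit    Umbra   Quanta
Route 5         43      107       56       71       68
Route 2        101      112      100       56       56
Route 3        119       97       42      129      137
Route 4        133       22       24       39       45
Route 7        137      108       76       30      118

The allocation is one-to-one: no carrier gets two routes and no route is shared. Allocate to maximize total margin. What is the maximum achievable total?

Maximum total: $587k

This is a one-to-one assignment (maximum-weight bipartite matching).
Optimal: Juno→Route 4 ($133k), Pioneer→Route 5 ($107k), Summit→Route 2 ($100k), Umbra→Route 3 ($129k), Quanta→Route 7 ($118k) — total 133+107+100+129+118 = $587k.
Max-entry greedy (repeatedly take the single best remaining cell) gives $481k, worse by 106.
Swapping Summit↔Pioneer (Summit→Route 5 $56k, Pioneer→Route 2 $112k) loses 39.
No other one-to-one assignment exceeds $587k.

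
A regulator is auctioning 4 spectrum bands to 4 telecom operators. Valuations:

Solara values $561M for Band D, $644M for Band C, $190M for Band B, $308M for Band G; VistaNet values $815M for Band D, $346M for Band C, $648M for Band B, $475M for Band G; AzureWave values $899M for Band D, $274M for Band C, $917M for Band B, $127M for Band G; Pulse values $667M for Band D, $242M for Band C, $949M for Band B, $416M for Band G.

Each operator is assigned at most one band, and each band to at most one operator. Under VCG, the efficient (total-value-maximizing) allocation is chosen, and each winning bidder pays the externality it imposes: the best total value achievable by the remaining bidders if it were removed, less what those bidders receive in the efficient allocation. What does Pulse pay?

Efficient allocation: Solara→Band C ($644M), VistaNet→Band G ($475M), AzureWave→Band D ($899M), Pulse→Band B ($949M); total welfare W = $2967M.
Pulse receives Band B at value $949M, so the others get W − 949 = $2018M.
Without Pulse: best allocation of the remaining 3 bidders over all 4 bands is Solara→Band C ($644M), VistaNet→Band D ($815M), AzureWave→Band B ($917M), total $2376M.
VCG payment = (others' best without Pulse) − (others' welfare with Pulse) = 2376 − 2018 = $358M.

Pulse pays $358M.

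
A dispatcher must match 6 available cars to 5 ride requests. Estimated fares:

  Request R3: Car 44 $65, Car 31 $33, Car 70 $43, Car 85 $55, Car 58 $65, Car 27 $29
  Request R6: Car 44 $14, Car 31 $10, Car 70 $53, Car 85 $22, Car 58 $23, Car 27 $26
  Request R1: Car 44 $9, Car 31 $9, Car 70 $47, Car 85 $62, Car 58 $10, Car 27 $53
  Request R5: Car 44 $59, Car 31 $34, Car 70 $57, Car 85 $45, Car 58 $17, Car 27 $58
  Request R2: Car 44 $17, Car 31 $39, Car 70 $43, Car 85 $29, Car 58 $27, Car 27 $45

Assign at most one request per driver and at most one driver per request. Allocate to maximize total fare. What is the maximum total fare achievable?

Optimal: Car 58→Request R3 ($65), Car 70→Request R6 ($53), Car 85→Request R1 ($62), Car 44→Request R5 ($59), Car 27→Request R2 ($45) — total 65+53+62+59+45 = $284.
Max-entry greedy (repeatedly take the single best remaining cell) gives $277, worse by 7.

Maximum total: $284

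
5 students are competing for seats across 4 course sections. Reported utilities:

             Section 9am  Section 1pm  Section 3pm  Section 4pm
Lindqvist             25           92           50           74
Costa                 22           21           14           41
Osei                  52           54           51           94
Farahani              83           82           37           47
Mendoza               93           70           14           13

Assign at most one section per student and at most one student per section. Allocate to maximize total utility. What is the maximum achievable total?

Maximum total: 319 points

Optimal: Mendoza→Section 9am (93 points), Farahani→Section 1pm (82 points), Lindqvist→Section 3pm (50 points), Osei→Section 4pm (94 points) — total 93+82+50+94 = 319 points.
Max-entry greedy (repeatedly take the single best remaining cell) gives 316 points, worse by 3.
Every other assignment is strictly worse.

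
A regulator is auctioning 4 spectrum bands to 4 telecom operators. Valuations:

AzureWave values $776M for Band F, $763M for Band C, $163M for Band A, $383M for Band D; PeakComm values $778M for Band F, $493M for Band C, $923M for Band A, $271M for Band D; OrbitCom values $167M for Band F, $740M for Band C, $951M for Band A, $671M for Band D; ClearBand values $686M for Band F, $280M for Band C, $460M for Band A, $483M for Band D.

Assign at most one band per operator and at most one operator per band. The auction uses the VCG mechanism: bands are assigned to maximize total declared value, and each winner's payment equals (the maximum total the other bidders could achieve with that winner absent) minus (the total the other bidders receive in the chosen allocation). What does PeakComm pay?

Efficient allocation: AzureWave→Band C ($763M), PeakComm→Band A ($923M), OrbitCom→Band D ($671M), ClearBand→Band F ($686M); total welfare W = $3043M.
PeakComm receives Band A at value $923M, so the others get W − 923 = $2120M.
Without PeakComm: best allocation of the remaining 3 bidders over all 4 bands is AzureWave→Band C ($763M), OrbitCom→Band A ($951M), ClearBand→Band F ($686M), total $2400M.
VCG payment = (others' best without PeakComm) − (others' welfare with PeakComm) = 2400 − 2120 = $280M.

PeakComm pays $280M.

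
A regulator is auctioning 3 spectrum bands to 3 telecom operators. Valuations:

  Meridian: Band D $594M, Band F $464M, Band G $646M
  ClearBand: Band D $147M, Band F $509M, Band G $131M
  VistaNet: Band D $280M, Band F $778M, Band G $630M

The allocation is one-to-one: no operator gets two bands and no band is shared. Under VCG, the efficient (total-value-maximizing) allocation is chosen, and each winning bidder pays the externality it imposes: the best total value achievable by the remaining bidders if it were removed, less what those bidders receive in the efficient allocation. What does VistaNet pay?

Efficient allocation: Meridian→Band D ($594M), ClearBand→Band F ($509M), VistaNet→Band G ($630M); total welfare W = $1733M.
VistaNet receives Band G at value $630M, so the others get W − 630 = $1103M.
Without VistaNet: best allocation of the remaining 2 bidders over all 3 bands is Meridian→Band G ($646M), ClearBand→Band F ($509M), total $1155M.
VCG payment = (others' best without VistaNet) − (others' welfare with VistaNet) = 1155 − 1103 = $52M.

VistaNet pays $52M.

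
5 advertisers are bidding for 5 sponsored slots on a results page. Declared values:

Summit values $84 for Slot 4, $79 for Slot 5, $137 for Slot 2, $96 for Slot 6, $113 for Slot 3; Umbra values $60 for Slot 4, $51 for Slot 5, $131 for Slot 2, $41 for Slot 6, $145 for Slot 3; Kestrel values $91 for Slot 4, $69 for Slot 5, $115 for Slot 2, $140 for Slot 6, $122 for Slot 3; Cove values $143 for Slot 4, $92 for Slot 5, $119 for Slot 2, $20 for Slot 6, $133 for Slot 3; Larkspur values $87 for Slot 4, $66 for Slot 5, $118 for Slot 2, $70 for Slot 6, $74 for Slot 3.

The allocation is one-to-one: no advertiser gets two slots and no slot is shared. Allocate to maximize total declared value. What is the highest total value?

This is the linear assignment problem.
Optimal: Summit→Slot 2 ($137), Umbra→Slot 3 ($145), Kestrel→Slot 6 ($140), Cove→Slot 4 ($143), Larkspur→Slot 5 ($66) — total 137+145+140+143+66 = $631.
Column-greedy (each slot in turn goes to its best remaining advertiser) gives $567, worse by 64.
Next-best assignment: Summit→Slot 5, Umbra→Slot 3, Kestrel→Slot 6, Cove→Slot 4, Larkspur→Slot 2 = $625.
No other one-to-one assignment exceeds $631.

Max total: $631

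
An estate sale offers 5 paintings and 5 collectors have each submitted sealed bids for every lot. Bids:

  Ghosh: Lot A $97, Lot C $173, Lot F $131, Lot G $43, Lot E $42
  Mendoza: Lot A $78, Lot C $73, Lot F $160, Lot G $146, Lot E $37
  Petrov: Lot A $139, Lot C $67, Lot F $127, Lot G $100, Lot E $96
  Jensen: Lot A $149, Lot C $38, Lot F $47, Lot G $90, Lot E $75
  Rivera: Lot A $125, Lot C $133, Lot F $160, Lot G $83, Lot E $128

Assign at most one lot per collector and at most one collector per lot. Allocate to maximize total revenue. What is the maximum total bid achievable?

Maximum total: $724

This is the linear assignment problem.
Optimal: Ghosh→Lot C ($173), Mendoza→Lot G ($146), Petrov→Lot E ($96), Jensen→Lot A ($149), Rivera→Lot F ($160) — total 173+146+96+149+160 = $724.
Next-best assignment: Ghosh→Lot C, Mendoza→Lot G, Petrov→Lot F, Jensen→Lot A, Rivera→Lot E = $723.
Swapping Jensen↔Mendoza (Jensen→Lot G $90, Mendoza→Lot A $78) loses 127.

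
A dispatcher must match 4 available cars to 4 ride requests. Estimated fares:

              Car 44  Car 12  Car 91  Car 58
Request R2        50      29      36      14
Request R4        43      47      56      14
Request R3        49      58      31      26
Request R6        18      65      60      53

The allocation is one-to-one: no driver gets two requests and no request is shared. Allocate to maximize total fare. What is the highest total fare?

Maximum total: $217

This is a one-to-one assignment (maximum-weight bipartite matching).
Optimal: Car 44→Request R2 ($50), Car 12→Request R3 ($58), Car 91→Request R4 ($56), Car 58→Request R6 ($53) — total 50+58+56+53 = $217.
Every other assignment is strictly worse.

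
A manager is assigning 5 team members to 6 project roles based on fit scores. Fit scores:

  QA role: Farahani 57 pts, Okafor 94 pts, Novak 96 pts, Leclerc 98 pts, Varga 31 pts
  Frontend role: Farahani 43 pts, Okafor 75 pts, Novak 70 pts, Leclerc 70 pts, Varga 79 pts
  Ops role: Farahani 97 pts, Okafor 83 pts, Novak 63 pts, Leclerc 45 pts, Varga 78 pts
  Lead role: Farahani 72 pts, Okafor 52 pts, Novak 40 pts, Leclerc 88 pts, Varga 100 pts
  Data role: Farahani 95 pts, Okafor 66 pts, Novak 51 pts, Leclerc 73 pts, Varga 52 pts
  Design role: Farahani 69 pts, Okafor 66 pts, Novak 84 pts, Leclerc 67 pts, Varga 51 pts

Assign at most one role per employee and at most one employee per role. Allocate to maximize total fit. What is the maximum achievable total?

Optimal: Farahani→Data role (95 pts), Okafor→Ops role (83 pts), Novak→Design role (84 pts), Leclerc→QA role (98 pts), Varga→Lead role (100 pts) — total 95+83+84+98+100 = 460 pts.
Column-greedy (each role in turn goes to its best remaining employee) gives 377 pts, worse by 83.
Next-best assignment: Farahani→Ops role, Okafor→Frontend role, Novak→Design role, Leclerc→QA role, Varga→Lead role = 454 pts.
Checked against all permutations: 460 pts is optimal.

Maximum total: 460 pts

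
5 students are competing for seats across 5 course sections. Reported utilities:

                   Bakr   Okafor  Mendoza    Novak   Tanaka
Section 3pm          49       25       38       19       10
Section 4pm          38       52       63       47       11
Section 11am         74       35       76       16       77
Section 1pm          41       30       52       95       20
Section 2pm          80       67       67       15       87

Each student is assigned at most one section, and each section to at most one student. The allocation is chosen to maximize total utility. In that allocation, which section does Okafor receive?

This is a one-to-one assignment (maximum-weight bipartite matching).
Optimal: Bakr→Section 3pm (49 points), Okafor→Section 4pm (52 points), Mendoza→Section 11am (76 points), Novak→Section 1pm (95 points), Tanaka→Section 2pm (87 points) — total 49+52+76+95+87 = 359 points.
Row-greedy (each student in turn takes its best remaining section) gives 313 points, worse by 46.
Checked against all permutations: 359 points is optimal.
Okafor's own top section is Section 2pm (67 points), but forcing Okafor→Section 2pm and reassigning the rest optimally gives only 351 points — worse by 8.

Okafor receives Section 4pm.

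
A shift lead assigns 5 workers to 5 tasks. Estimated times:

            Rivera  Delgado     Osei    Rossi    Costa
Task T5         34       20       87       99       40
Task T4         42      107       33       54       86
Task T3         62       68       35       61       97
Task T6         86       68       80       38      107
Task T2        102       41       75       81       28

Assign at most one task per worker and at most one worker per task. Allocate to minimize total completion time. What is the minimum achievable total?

This is the linear assignment problem.
Optimal: Rivera→Task T4 (42 min), Delgado→Task T5 (20 min), Osei→Task T3 (35 min), Rossi→Task T6 (38 min), Costa→Task T2 (28 min) — total 42+20+35+38+28 = 163 min.
Next-best assignment: Rivera→Task T3, Delgado→Task T5, Osei→Task T4, Rossi→Task T6, Costa→Task T2 = 181 min.
Every other assignment is strictly worse.

Min total: 163 min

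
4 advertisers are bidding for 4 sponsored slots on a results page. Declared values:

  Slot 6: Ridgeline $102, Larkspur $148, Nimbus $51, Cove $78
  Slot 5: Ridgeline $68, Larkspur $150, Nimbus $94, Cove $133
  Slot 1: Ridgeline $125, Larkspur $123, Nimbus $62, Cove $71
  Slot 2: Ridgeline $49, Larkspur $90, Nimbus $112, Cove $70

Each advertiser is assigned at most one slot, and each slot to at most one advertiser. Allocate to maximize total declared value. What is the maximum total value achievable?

Max total: $518

Optimal: Ridgeline→Slot 1 ($125), Larkspur→Slot 6 ($148), Nimbus→Slot 2 ($112), Cove→Slot 5 ($133) — total 125+148+112+133 = $518.
Max-entry greedy (repeatedly take the single best remaining cell) gives $465, worse by 53.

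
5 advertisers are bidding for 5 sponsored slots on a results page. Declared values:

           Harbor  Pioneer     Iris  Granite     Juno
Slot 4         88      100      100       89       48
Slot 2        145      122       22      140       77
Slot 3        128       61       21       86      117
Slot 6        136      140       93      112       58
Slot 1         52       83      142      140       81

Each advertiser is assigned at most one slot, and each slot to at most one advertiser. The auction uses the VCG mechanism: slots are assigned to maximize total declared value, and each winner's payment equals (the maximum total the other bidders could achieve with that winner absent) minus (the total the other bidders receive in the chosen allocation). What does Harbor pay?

Efficient allocation: Harbor→Slot 2 ($145), Pioneer→Slot 6 ($140), Iris→Slot 4 ($100), Granite→Slot 1 ($140), Juno→Slot 3 ($117); total welfare W = $642.
Harbor receives Slot 2 at value $145, so the others get W − 145 = $497.
Without Harbor: best allocation of the remaining 4 bidders over all 5 slots is Pioneer→Slot 6 ($140), Iris→Slot 1 ($142), Granite→Slot 2 ($140), Juno→Slot 3 ($117), total $539.
VCG payment = (others' best without Harbor) − (others' welfare with Harbor) = 539 − 497 = $42.

Harbor pays $42.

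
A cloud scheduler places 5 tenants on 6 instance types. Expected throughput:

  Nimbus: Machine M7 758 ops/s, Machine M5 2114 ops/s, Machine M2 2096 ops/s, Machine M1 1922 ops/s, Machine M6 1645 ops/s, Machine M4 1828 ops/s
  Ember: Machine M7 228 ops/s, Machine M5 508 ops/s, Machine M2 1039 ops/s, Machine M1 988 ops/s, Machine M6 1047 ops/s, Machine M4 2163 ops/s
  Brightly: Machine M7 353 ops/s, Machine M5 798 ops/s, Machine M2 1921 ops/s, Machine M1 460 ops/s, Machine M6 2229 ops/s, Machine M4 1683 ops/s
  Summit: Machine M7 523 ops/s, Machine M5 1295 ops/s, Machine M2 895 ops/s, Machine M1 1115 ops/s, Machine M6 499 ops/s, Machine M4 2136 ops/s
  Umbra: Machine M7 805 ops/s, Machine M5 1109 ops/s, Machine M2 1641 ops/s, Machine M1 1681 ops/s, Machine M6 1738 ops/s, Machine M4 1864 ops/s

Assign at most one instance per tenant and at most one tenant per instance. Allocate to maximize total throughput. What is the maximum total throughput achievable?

This is a one-to-one assignment (maximum-weight bipartite matching).
Optimal: Nimbus→Machine M2 (2096 ops/s), Ember→Machine M4 (2163 ops/s), Brightly→Machine M6 (2229 ops/s), Summit→Machine M5 (1295 ops/s), Umbra→Machine M1 (1681 ops/s) — total 2096+2163+2229+1295+1681 = 9464 ops/s.
Next-best assignment: Nimbus→Machine M5, Ember→Machine M4, Brightly→Machine M6, Summit→Machine M1, Umbra→Machine M2 = 9262 ops/s.

Max total: 9464 ops/s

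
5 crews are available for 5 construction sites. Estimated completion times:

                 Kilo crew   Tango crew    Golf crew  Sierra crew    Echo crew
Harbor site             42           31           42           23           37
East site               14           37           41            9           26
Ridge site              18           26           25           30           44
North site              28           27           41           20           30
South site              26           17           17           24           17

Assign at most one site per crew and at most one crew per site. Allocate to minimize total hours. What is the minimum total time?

Optimal: Kilo crew→Ridge site (18 hours), Tango crew→Harbor site (31 hours), Golf crew→South site (17 hours), Sierra crew→East site (9 hours), Echo crew→North site (30 hours) — total 18+31+17+9+30 = 105 hours.
Min-entry greedy (repeatedly take the single cheapest remaining cell) gives 116 hours, worse by 11.
Next-best assignment: Kilo crew→East site, Tango crew→North site, Golf crew→Ridge site, Sierra crew→Harbor site, Echo crew→South site = 106 hours.
Every other assignment is strictly worse.

Minimum total: 105 hours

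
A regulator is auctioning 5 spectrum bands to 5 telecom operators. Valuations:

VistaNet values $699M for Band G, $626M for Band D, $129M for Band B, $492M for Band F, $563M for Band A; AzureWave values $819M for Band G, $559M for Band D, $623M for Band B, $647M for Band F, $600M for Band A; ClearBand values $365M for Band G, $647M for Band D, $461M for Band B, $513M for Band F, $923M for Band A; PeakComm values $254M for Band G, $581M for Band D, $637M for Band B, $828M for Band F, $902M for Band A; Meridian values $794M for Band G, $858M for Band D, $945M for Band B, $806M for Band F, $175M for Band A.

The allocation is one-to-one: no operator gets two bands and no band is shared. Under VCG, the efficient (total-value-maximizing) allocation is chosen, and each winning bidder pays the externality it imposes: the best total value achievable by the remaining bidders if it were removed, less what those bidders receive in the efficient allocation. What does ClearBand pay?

ClearBand pays $74M.

Efficient allocation: VistaNet→Band D ($626M), AzureWave→Band G ($819M), ClearBand→Band A ($923M), PeakComm→Band F ($828M), Meridian→Band B ($945M); total welfare W = $4141M.
ClearBand receives Band A at value $923M, so the others get W − 923 = $3218M.
Without ClearBand: best allocation of the remaining 4 bidders over all 5 bands is VistaNet→Band D ($626M), AzureWave→Band G ($819M), PeakComm→Band A ($902M), Meridian→Band B ($945M), total $3292M.
VCG payment = (others' best without ClearBand) − (others' welfare with ClearBand) = 3292 − 3218 = $74M.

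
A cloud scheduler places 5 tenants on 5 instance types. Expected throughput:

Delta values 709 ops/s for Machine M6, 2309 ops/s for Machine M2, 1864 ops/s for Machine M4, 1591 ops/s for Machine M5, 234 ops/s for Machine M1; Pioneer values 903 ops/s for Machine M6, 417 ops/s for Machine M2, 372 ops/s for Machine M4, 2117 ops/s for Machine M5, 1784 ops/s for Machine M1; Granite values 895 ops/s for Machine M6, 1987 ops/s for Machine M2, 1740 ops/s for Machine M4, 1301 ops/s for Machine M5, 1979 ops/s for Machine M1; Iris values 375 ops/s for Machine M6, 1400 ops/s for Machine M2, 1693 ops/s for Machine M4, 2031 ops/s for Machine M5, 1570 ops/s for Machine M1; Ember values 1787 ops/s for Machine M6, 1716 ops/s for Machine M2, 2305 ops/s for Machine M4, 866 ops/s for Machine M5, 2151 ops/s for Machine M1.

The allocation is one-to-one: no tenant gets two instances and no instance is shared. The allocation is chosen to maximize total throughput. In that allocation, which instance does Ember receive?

Ember receives Machine M6.

Optimal: Delta→Machine M2 (2309 ops/s), Pioneer→Machine M5 (2117 ops/s), Granite→Machine M1 (1979 ops/s), Iris→Machine M4 (1693 ops/s), Ember→Machine M6 (1787 ops/s) — total 2309+2117+1979+1693+1787 = 9885 ops/s.
Max-entry greedy (repeatedly take the single best remaining cell) gives 9085 ops/s, worse by 800.
Every other assignment is strictly worse.
Ember's own top instance is Machine M4 (2305 ops/s), but forcing Ember→Machine M4 and reassigning the rest optimally gives only 9527 ops/s — worse by 358.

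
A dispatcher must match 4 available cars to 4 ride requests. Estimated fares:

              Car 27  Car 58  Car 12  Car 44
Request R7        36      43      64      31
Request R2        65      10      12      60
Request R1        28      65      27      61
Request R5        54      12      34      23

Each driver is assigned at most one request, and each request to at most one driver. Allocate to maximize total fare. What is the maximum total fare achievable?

Max total: $243

Optimal: Car 27→Request R5 ($54), Car 58→Request R1 ($65), Car 12→Request R7 ($64), Car 44→Request R2 ($60) — total 54+65+64+60 = $243.
Column-greedy (each request in turn goes to its best remaining driver) gives $217, worse by 26.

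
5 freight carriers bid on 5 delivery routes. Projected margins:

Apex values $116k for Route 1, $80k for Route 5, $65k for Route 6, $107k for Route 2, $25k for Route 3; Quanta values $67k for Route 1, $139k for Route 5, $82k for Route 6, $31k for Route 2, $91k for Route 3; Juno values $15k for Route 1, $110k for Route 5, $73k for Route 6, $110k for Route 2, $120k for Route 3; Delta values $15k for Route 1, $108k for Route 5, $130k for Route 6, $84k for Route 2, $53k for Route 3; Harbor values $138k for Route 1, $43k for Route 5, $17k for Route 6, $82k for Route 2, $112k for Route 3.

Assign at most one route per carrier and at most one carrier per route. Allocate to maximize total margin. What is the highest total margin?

Maximum total: $634k

Optimal: Apex→Route 2 ($107k), Quanta→Route 5 ($139k), Juno→Route 3 ($120k), Delta→Route 6 ($130k), Harbor→Route 1 ($138k) — total 107+139+120+130+138 = $634k.
Row-greedy (each carrier in turn takes its best remaining route) gives $587k, worse by 47.
Swapping Quanta↔Harbor (Quanta→Route 1 $67k, Harbor→Route 5 $43k) loses 167.
Every other assignment is strictly worse.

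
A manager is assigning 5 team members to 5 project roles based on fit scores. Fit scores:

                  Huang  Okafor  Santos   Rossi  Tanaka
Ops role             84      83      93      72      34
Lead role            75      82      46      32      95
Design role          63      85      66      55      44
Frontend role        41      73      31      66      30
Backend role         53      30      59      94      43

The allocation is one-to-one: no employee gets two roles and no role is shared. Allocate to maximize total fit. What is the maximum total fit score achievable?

Maximum total: 418 pts

Optimal: Huang→Design role (63 pts), Okafor→Frontend role (73 pts), Santos→Ops role (93 pts), Rossi→Backend role (94 pts), Tanaka→Lead role (95 pts) — total 63+73+93+94+95 = 418 pts.
Row-greedy (each employee in turn takes its best remaining role) gives 389 pts, worse by 29.
No other one-to-one assignment exceeds 418 pts.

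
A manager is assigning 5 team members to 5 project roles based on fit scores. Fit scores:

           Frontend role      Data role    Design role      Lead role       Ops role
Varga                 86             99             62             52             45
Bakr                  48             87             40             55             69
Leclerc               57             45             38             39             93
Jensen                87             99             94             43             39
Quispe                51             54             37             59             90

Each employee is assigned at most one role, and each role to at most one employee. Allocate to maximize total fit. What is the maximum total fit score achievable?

Optimal: Varga→Frontend role (86 pts), Bakr→Data role (87 pts), Leclerc→Ops role (93 pts), Jensen→Design role (94 pts), Quispe→Lead role (59 pts) — total 86+87+93+94+59 = 419 pts.
Column-greedy (each role in turn goes to its best remaining employee) gives 378 pts, worse by 41.

Max total: 419 pts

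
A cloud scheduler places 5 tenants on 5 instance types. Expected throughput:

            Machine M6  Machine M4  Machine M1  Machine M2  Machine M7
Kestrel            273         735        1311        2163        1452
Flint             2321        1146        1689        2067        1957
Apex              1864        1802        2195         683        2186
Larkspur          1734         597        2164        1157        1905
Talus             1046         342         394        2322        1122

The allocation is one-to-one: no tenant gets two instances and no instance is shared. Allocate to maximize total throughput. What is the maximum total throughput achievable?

Optimal: Kestrel→Machine M7 (1452 ops/s), Flint→Machine M6 (2321 ops/s), Apex→Machine M4 (1802 ops/s), Larkspur→Machine M1 (2164 ops/s), Talus→Machine M2 (2322 ops/s) — total 1452+2321+1802+2164+2322 = 10061 ops/s.
Swapping Talus↔Apex (Talus→Machine M4 342 ops/s, Apex→Machine M2 683 ops/s) loses 3099.
Checked against all permutations: 10061 ops/s is optimal.

Max total: 10061 ops/s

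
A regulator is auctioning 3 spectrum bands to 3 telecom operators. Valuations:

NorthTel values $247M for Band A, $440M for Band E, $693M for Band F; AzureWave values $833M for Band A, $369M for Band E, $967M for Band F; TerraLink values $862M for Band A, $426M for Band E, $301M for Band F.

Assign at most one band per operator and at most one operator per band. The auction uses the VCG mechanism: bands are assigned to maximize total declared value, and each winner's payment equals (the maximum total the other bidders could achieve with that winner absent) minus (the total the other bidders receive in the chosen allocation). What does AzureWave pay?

AzureWave pays $253M.

Efficient allocation: NorthTel→Band E ($440M), AzureWave→Band F ($967M), TerraLink→Band A ($862M); total welfare W = $2269M.
AzureWave receives Band F at value $967M, so the others get W − 967 = $1302M.
Without AzureWave: best allocation of the remaining 2 bidders over all 3 bands is NorthTel→Band F ($693M), TerraLink→Band A ($862M), total $1555M.
VCG payment = (others' best without AzureWave) − (others' welfare with AzureWave) = 1555 − 1302 = $253M.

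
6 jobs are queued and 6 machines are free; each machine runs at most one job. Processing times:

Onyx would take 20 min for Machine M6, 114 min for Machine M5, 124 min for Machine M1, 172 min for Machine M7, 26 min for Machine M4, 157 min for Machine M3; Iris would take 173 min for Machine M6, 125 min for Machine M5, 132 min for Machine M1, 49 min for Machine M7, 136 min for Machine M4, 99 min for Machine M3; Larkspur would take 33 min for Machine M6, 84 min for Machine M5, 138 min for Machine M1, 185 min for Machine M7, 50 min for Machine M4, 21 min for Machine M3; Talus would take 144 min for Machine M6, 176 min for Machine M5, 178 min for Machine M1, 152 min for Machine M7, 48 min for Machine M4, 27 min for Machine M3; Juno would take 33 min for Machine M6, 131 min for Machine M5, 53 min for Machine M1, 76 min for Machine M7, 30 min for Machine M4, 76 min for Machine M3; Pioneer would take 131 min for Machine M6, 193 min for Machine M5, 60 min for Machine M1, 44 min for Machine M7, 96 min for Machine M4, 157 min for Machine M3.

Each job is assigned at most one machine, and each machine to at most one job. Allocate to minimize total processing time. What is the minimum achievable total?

Optimal: Onyx→Machine M6 (20 min), Iris→Machine M7 (49 min), Larkspur→Machine M5 (84 min), Talus→Machine M3 (27 min), Juno→Machine M4 (30 min), Pioneer→Machine M1 (60 min) — total 20+49+84+27+30+60 = 270 min.
Row-greedy (each job in turn takes its cheapest remaining machine) gives 384 min, worse by 114.

Minimum total: 270 min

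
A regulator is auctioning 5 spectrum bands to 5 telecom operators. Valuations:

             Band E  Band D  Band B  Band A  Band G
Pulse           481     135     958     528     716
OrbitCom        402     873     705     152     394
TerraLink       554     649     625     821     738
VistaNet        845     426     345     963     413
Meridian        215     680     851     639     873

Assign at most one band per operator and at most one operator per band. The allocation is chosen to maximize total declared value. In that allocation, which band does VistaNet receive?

VistaNet receives Band E.

Optimal: Pulse→Band B ($958M), OrbitCom→Band D ($873M), TerraLink→Band A ($821M), VistaNet→Band E ($845M), Meridian→Band G ($873M) — total 958+873+821+845+873 = $4370M.
Max-entry greedy (repeatedly take the single best remaining cell) gives $4221M, worse by 149.
Swapping VistaNet↔OrbitCom (VistaNet→Band D $426M, OrbitCom→Band E $402M) loses 890.
VistaNet's own top band is Band A ($963M), but forcing VistaNet→Band A and reassigning the rest optimally gives only $4221M — worse by 149.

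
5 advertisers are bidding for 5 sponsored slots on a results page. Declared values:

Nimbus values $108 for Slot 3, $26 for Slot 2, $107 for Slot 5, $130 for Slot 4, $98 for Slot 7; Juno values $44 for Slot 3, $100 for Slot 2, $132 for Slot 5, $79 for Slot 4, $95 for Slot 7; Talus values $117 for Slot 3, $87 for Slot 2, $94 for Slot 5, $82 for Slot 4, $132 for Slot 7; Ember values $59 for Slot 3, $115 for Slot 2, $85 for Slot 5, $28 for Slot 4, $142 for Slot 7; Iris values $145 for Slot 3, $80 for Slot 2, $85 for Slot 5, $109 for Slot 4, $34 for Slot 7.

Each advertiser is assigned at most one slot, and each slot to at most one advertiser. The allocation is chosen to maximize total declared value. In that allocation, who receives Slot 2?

Ember receives Slot 2.

Optimal: Nimbus→Slot 4 ($130), Juno→Slot 5 ($132), Talus→Slot 7 ($132), Ember→Slot 2 ($115), Iris→Slot 3 ($145) — total 130+132+132+115+145 = $654.
Max-entry greedy (repeatedly take the single best remaining cell) gives $636, worse by 18.
Swapping Talus↔Nimbus (Talus→Slot 4 $82, Nimbus→Slot 7 $98) loses 82.
Every other assignment is strictly worse.
Ember's own top slot is Slot 7 ($142), but forcing Ember→Slot 7 and reassigning the rest optimally gives only $636 — worse by 18.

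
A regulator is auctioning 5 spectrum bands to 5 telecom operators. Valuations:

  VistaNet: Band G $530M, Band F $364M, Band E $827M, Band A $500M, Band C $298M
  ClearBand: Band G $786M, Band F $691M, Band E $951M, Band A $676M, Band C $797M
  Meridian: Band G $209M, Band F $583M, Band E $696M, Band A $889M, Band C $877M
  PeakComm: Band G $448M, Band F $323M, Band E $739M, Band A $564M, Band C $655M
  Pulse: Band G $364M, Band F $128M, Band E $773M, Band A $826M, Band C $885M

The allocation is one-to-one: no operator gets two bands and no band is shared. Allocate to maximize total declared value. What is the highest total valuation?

Optimal: VistaNet→Band E ($827M), ClearBand→Band F ($691M), Meridian→Band A ($889M), PeakComm→Band G ($448M), Pulse→Band C ($885M) — total 827+691+889+448+885 = $3740M.
Max-entry greedy (repeatedly take the single best remaining cell) gives $3578M, worse by 162.
Next-best assignment: VistaNet→Band G, ClearBand→Band F, Meridian→Band A, PeakComm→Band E, Pulse→Band C = $3734M.
No other one-to-one assignment exceeds $3740M.

Max total: $3740M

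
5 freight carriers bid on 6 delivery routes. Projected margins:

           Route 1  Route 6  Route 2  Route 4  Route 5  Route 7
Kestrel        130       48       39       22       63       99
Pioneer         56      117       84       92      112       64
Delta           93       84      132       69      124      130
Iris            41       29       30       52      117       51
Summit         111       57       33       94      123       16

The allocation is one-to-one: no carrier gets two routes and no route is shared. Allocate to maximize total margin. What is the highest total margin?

Optimal: Kestrel→Route 1 ($130k), Pioneer→Route 6 ($117k), Delta→Route 2 ($132k), Iris→Route 5 ($117k), Summit→Route 4 ($94k) — total 130+117+132+117+94 = $590k.
Max-entry greedy (repeatedly take the single best remaining cell) gives $554k, worse by 36.
Swapping Summit↔Iris (Summit→Route 5 $123k, Iris→Route 4 $52k) loses 36.
No other one-to-one assignment exceeds $590k.

Max total: $590k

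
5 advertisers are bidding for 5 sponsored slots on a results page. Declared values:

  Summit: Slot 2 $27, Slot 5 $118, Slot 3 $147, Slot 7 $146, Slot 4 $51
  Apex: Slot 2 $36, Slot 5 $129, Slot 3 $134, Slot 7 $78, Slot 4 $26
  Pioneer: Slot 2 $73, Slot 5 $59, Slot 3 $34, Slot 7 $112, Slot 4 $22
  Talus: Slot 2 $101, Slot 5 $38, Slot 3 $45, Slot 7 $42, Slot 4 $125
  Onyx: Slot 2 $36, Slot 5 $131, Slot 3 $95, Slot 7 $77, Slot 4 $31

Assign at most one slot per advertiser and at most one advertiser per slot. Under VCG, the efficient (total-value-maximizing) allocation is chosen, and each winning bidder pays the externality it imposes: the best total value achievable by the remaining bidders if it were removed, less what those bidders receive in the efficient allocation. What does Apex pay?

Efficient allocation: Summit→Slot 7 ($146), Apex→Slot 3 ($134), Pioneer→Slot 2 ($73), Talus→Slot 4 ($125), Onyx→Slot 5 ($131); total welfare W = $609.
Apex receives Slot 3 at value $134, so the others get W − 134 = $475.
Without Apex: best allocation of the remaining 4 bidders over all 5 slots is Summit→Slot 3 ($147), Pioneer→Slot 7 ($112), Talus→Slot 4 ($125), Onyx→Slot 5 ($131), total $515.
VCG payment = (others' best without Apex) − (others' welfare with Apex) = 515 − 475 = $40.

Apex pays $40.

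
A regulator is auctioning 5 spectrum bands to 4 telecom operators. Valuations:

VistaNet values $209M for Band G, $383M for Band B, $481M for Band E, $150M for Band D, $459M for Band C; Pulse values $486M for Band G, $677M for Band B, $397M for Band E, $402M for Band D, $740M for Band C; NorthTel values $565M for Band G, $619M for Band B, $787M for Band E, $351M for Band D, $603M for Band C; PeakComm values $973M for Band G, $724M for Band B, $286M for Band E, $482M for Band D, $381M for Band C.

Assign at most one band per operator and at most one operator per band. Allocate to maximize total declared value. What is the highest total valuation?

Optimal: VistaNet→Band C ($459M), Pulse→Band B ($677M), NorthTel→Band E ($787M), PeakComm→Band G ($973M) — total 459+677+787+973 = $2896M.
Row-greedy (each operator in turn takes its best remaining band) gives $2813M, worse by 83.
Next-best assignment: VistaNet→Band B, Pulse→Band C, NorthTel→Band E, PeakComm→Band G = $2883M.

Max total: $2896M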